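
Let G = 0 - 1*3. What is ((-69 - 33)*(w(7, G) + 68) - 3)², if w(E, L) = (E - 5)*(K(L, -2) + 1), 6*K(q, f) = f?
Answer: 50055625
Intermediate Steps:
K(q, f) = f/6
G = -3 (G = 0 - 3 = -3)
w(E, L) = -10/3 + 2*E/3 (w(E, L) = (E - 5)*((⅙)*(-2) + 1) = (-5 + E)*(-⅓ + 1) = (-5 + E)*(⅔) = -10/3 + 2*E/3)
((-69 - 33)*(w(7, G) + 68) - 3)² = ((-69 - 33)*((-10/3 + (⅔)*7) + 68) - 3)² = (-102*((-10/3 + 14/3) + 68) - 3)² = (-102*(4/3 + 68) - 3)² = (-102*208/3 - 3)² = (-7072 - 3)² = (-7075)² = 50055625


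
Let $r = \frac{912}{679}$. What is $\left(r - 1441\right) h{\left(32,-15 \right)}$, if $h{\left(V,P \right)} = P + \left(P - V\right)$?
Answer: $\frac{60606674}{679} \approx 89259.0$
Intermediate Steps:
$r = \frac{912}{679}$ ($r = 912 \cdot \frac{1}{679} = \frac{912}{679} \approx 1.3432$)
$h{\left(V,P \right)} = - V + 2 P$
$\left(r - 1441\right) h{\left(32,-15 \right)} = \left(\frac{912}{679} - 1441\right) \left(\left(-1\right) 32 + 2 \left(-15\right)\right) = - \frac{977527 \left(-32 - 30\right)}{679} = \left(- \frac{977527}{679}\right) \left(-62\right) = \frac{60606674}{679}$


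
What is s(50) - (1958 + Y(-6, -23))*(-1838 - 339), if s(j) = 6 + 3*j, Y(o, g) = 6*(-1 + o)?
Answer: 4171288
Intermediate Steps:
Y(o, g) = -6 + 6*o
s(50) - (1958 + Y(-6, -23))*(-1838 - 339) = (6 + 3*50) - (1958 + (-6 + 6*(-6)))*(-1838 - 339) = (6 + 150) - (1958 + (-6 - 36))*(-2177) = 156 - (1958 - 42)*(-2177) = 156 - 1916*(-2177) = 156 - 1*(-4171132) = 156 + 4171132 = 4171288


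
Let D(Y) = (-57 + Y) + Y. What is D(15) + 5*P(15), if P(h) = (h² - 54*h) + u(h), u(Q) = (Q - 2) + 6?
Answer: -2857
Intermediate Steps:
u(Q) = 4 + Q (u(Q) = (-2 + Q) + 6 = 4 + Q)
D(Y) = -57 + 2*Y
P(h) = 4 + h² - 53*h (P(h) = (h² - 54*h) + (4 + h) = 4 + h² - 53*h)
D(15) + 5*P(15) = (-57 + 2*15) + 5*(4 + 15² - 53*15) = (-57 + 30) + 5*(4 + 225 - 795) = -27 + 5*(-566) = -27 - 2830 = -2857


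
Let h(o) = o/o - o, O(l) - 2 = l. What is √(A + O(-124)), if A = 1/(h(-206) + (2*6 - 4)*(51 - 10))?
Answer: I*√34918915/535 ≈ 11.045*I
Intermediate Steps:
O(l) = 2 + l
h(o) = 1 - o
A = 1/535 (A = 1/((1 - 1*(-206)) + (2*6 - 4)*(51 - 10)) = 1/((1 + 206) + (12 - 4)*41) = 1/(207 + 8*41) = 1/(207 + 328) = 1/535 ≈ 0.0018692)
√(A + O(-124)) = √(1/535 + (2 - 124)) = √(1/535 - 122) = √(-65269/535) = I*√34918915/535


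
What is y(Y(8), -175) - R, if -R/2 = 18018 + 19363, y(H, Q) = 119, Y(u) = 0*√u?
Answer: 74881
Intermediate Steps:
Y(u) = 0
R = -74762 (R = -2*(18018 + 19363) = -2*37381 = -74762)
y(Y(8), -175) - R = 119 - 1*(-74762) = 119 + 74762 = 74881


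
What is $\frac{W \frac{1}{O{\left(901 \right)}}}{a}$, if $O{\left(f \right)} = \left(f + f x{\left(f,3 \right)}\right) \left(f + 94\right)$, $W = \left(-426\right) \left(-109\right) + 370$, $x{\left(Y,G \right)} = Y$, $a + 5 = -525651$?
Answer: $- \frac{11701}{106266418524860} \approx -1.1011 \cdot 10^{-10}$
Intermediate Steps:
$a = -525656$ ($a = -5 - 525651 = -525656$)
$W = 46804$ ($W = 46434 + 370 = 46804$)
$O{\left(f \right)} = \left(94 + f\right) \left(f + f^{2}\right)$ ($O{\left(f \right)} = \left(f + f f\right) \left(f + 94\right) = \left(f + f^{2}\right) \left(94 + f\right) = \left(94 + f\right) \left(f + f^{2}\right)$)
$\frac{W \frac{1}{O{\left(901 \right)}}}{a} = \frac{46804 \frac{1}{901 \left(94 + 901^{2} + 95 \cdot 901\right)}}{-525656} = \frac{46804}{901 \left(94 + 811801 + 85595\right)} \left(- \frac{1}{525656}\right) = \frac{46804}{901 \cdot 897490} \left(- \frac{1}{525656}\right) = \frac{46804}{808638490} \left(- \frac{1}{525656}\right) = 46804 \cdot \frac{1}{808638490} \left(- \frac{1}{525656}\right) = \frac{23402}{404319245} \left(- \frac{1}{525656}\right) = - \frac{11701}{106266418524860}$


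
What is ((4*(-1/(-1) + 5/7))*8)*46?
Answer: 17664/7 ≈ 2523.4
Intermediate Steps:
((4*(-1/(-1) + 5/7))*8)*46 = ((4*(-1*(-1) + 5*(⅐)))*8)*46 = ((4*(1 + 5/7))*8)*46 = ((4*(12/7))*8)*46 = ((48/7)*8)*46 = (384/7)*46 = 17664/7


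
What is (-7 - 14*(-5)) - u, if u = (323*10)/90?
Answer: 244/9 ≈ 27.111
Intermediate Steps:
u = 323/9 (u = 3230*(1/90) = 323/9 ≈ 35.889)
(-7 - 14*(-5)) - u = (-7 - 14*(-5)) - 1*323/9 = (-7 + 70) - 323/9 = 63 - 323/9 = 244/9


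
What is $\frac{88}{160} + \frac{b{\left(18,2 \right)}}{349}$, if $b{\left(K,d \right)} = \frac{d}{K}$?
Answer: $\frac{34571}{62820} \approx 0.55032$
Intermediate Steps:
$\frac{88}{160} + \frac{b{\left(18,2 \right)}}{349} = \frac{88}{160} + \frac{2 \cdot \frac{1}{18}}{349} = 88 \cdot \frac{1}{160} + 2 \cdot \frac{1}{18} \cdot \frac{1}{349} = \frac{11}{20} + \frac{1}{9} \cdot \frac{1}{349} = \frac{11}{20} + \frac{1}{3141} = \frac{34571}{62820}$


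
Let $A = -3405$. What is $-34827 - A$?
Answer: $-31422$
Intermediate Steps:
$-34827 - A = -34827 - -3405 = -34827 + 3405 = -31422$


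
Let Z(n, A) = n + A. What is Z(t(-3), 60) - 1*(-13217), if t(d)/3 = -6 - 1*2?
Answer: 13253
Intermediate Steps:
t(d) = -24 (t(d) = 3*(-6 - 1*2) = 3*(-6 - 2) = 3*(-8) = -24)
Z(n, A) = A + n
Z(t(-3), 60) - 1*(-13217) = (60 - 24) - 1*(-13217) = 36 + 13217 = 13253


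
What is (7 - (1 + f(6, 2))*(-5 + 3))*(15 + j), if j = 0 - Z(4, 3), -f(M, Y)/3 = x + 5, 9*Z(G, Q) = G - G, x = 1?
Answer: -405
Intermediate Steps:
Z(G, Q) = 0 (Z(G, Q) = (G - G)/9 = (1/9)*0 = 0)
f(M, Y) = -18 (f(M, Y) = -3*(1 + 5) = -3*6 = -18)
j = 0 (j = 0 - 1*0 = 0 + 0 = 0)
(7 - (1 + f(6, 2))*(-5 + 3))*(15 + j) = (7 - (1 - 18)*(-5 + 3))*(15 + 0) = (7 - (-17)*(-2))*15 = (7 - 1*34)*15 = (7 - 34)*15 = -27*15 = -405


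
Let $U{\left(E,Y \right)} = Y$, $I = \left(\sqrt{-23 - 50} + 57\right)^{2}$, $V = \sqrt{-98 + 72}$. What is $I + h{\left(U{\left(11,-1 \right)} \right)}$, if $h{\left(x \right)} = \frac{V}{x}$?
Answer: $\left(57 + i \sqrt{73}\right)^{2} - i \sqrt{26} \approx 3176.0 + 968.92 i$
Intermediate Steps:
$V = i \sqrt{26}$ ($V = \sqrt{-26} = i \sqrt{26} \approx 5.099 i$)
$I = \left(57 + i \sqrt{73}\right)^{2}$ ($I = \left(\sqrt{-73} + 57\right)^{2} = \left(i \sqrt{73} + 57\right)^{2} = \left(57 + i \sqrt{73}\right)^{2} \approx 3176.0 + 974.02 i$)
$h{\left(x \right)} = \frac{i \sqrt{26}}{x}$
$I + h{\left(U{\left(11,-1 \right)} \right)} = \left(57 + i \sqrt{73}\right)^{2} + \frac{i \sqrt{26}}{-1} = \left(57 + i \sqrt{73}\right)^{2} + i \sqrt{26} \left(-1\right) = \left(57 + i \sqrt{73}\right)^{2} - i \sqrt{26}$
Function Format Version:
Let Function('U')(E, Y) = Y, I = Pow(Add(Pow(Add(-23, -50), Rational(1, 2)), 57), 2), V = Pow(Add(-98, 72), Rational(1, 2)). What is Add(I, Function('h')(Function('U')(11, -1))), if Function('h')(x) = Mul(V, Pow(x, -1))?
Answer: Add(Pow(Add(57, Mul(I, Pow(73, Rational(1, 2)))), 2), Mul(-1, I, Pow(26, Rational(1, 2)))) ≈ Add(3176.0, Mul(968.92, I))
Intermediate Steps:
V = Mul(I, Pow(26, Rational(1, 2))) (V = Pow(-26, Rational(1, 2)) = Mul(I, Pow(26, Rational(1, 2))) ≈ Mul(5.0990, I))
I = Pow(Add(57, Mul(I, Pow(73, Rational(1, 2)))), 2) (I = Pow(Add(Pow(-73, Rational(1, 2)), 57), 2) = Pow(Add(Mul(I, Pow(73, Rational(1, 2))), 57), 2) = Pow(Add(57, Mul(I, Pow(73, Rational(1, 2)))), 2) ≈ Add(3176.0, Mul(974.02, I)))
Function('h')(x) = Mul(I, Pow(26, Rational(1, 2)), Pow(x, -1)) (Function('h')(x) = Mul(Mul(I, Pow(26, Rational(1, 2))), Pow(x, -1)) = Mul(I, Pow(26, Rational(1, 2)), Pow(x, -1)))
Add(I, Function('h')(Function('U')(11, -1))) = Add(Pow(Add(57, Mul(I, Pow(73, Rational(1, 2)))), 2), Mul(I, Pow(26, Rational(1, 2)), Pow(-1, -1))) = Add(Pow(Add(57, Mul(I, Pow(73, Rational(1, 2)))), 2), Mul(I, Pow(26, Rational(1, 2)), -1)) = Add(Pow(Add(57, Mul(I, Pow(73, Rational(1, 2)))), 2), Mul(-1, I, Pow(26, Rational(1, 2))))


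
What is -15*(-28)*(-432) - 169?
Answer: -181609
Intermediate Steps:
-15*(-28)*(-432) - 169 = 420*(-432) - 169 = -181440 - 169 = -181609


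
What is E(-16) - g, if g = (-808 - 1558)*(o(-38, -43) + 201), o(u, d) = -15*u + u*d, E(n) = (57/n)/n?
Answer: 1456698937/256 ≈ 5.6902e+6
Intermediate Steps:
E(n) = 57/n²
o(u, d) = -15*u + d*u
g = -5690230 (g = (-808 - 1558)*(-38*(-15 - 43) + 201) = -2366*(-38*(-58) + 201) = -2366*(2204 + 201) = -2366*2405 = -5690230)
E(-16) - g = 57/(-16)² - 1*(-5690230) = 57*(1/256) + 5690230 = 57/256 + 5690230 = 1456698937/256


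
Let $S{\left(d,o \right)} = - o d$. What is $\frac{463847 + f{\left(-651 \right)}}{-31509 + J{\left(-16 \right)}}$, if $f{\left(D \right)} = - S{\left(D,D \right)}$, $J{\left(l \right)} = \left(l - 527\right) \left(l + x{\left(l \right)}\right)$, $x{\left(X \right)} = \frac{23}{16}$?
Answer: $- \frac{14202368}{377625} \approx -37.61$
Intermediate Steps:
$x{\left(X \right)} = \frac{23}{16}$ ($x{\left(X \right)} = 23 \cdot \frac{1}{16} = \frac{23}{16}$)
$S{\left(d,o \right)} = - d o$
$J{\left(l \right)} = \left(-527 + l\right) \left(\frac{23}{16} + l\right)$ ($J{\left(l \right)} = \left(l - 527\right) \left(l + \frac{23}{16}\right) = \left(-527 + l\right) \left(\frac{23}{16} + l\right)$)
$f{\left(D \right)} = D^{2}$ ($f{\left(D \right)} = - \left(-1\right) D D = - \left(-1\right) D^{2} = D^{2}$)
$\frac{463847 + f{\left(-651 \right)}}{-31509 + J{\left(-16 \right)}} = \frac{463847 + \left(-651\right)^{2}}{-31509 - \left(- \frac{122423}{16} - 256\right)} = \frac{463847 + 423801}{-31509 + \left(- \frac{12121}{16} + 256 + 8409\right)} = \frac{887648}{-31509 + \frac{126519}{16}} = \frac{887648}{- \frac{377625}{16}} = 887648 \left(- \frac{16}{377625}\right) = - \frac{14202368}{377625}$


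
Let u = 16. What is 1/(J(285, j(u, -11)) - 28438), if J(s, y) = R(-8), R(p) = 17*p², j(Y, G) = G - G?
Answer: -1/27350 ≈ -3.6563e-5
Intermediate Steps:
j(Y, G) = 0
J(s, y) = 1088 (J(s, y) = 17*(-8)² = 17*64 = 1088)
1/(J(285, j(u, -11)) - 28438) = 1/(1088 - 28438) = 1/(-27350) = -1/27350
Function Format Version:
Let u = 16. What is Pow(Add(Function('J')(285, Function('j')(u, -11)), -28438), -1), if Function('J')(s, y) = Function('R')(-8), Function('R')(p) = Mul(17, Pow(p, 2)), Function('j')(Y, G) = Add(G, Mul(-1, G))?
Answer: Rational(-1, 27350) ≈ -3.6563e-5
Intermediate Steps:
Function('j')(Y, G) = 0
Function('J')(s, y) = 1088 (Function('J')(s, y) = Mul(17, Pow(-8, 2)) = Mul(17, 64) = 1088)
Pow(Add(Function('J')(285, Function('j')(u, -11)), -28438), -1) = Pow(Add(1088, -28438), -1) = Pow(-27350, -1) = Rational(-1, 27350)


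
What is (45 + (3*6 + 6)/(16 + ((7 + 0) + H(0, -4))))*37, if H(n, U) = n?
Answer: 39183/23 ≈ 1703.6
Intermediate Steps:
(45 + (3*6 + 6)/(16 + ((7 + 0) + H(0, -4))))*37 = (45 + (3*6 + 6)/(16 + ((7 + 0) + 0)))*37 = (45 + (18 + 6)/(16 + (7 + 0)))*37 = (45 + 24/(16 + 7))*37 = (45 + 24/23)*37 = (1059/23)*37 = 39183/23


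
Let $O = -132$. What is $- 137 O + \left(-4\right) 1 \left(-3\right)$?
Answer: $18096$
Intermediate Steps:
$- 137 O + \left(-4\right) 1 \left(-3\right) = \left(-137\right) \left(-132\right) + \left(-4\right) 1 \left(-3\right) = 18084 - -12 = 18084 + 12 = 18096$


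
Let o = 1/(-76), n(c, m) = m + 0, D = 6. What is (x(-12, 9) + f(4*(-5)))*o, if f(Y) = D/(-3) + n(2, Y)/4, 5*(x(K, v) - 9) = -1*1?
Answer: -9/380 ≈ -0.023684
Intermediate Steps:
x(K, v) = 44/5 (x(K, v) = 9 + (-1*1)/5 = 9 + (1/5)*(-1) = 9 - 1/5 = 44/5)
n(c, m) = m
o = -1/76 ≈ -0.013158
f(Y) = -2 + Y/4 (f(Y) = 6/(-3) + Y/4 = 6*(-1/3) + Y*(1/4) = -2 + Y/4)
(x(-12, 9) + f(4*(-5)))*o = (44/5 + (-2 + (4*(-5))/4))*(-1/76) = (44/5 + (-2 + (1/4)*(-20)))*(-1/76) = (44/5 + (-2 - 5))*(-1/76) = (44/5 - 7)*(-1/76) = (9/5)*(-1/76) = -9/380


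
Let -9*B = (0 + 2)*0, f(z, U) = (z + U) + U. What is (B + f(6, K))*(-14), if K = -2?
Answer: -28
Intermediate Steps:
f(z, U) = z + 2*U (f(z, U) = (U + z) + U = z + 2*U)
B = 0 (B = -(0 + 2)*0/9 = -2*0/9 = -⅑*0 = 0)
(B + f(6, K))*(-14) = (0 + (6 + 2*(-2)))*(-14) = (0 + (6 - 4))*(-14) = (0 + 2)*(-14) = 2*(-14) = -28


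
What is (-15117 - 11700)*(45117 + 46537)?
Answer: -2457885318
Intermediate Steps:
(-15117 - 11700)*(45117 + 46537) = -26817*91654 = -2457885318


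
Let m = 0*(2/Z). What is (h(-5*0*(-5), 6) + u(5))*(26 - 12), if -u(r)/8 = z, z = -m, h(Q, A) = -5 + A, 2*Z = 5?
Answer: 14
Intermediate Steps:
Z = 5/2 (Z = (½)*5 = 5/2 ≈ 2.5000)
m = 0 (m = 0*(2/(5/2)) = 0*(2*(⅖)) = 0*(⅘) = 0)
z = 0 (z = -1*0 = 0)
u(r) = 0 (u(r) = -8*0 = 0)
(h(-5*0*(-5), 6) + u(5))*(26 - 12) = ((-5 + 6) + 0)*(26 - 12) = (1 + 0)*14 = 1*14 = 14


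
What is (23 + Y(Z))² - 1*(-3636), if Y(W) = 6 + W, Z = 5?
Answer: 4792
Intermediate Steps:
(23 + Y(Z))² - 1*(-3636) = (23 + (6 + 5))² - 1*(-3636) = (23 + 11)² + 3636 = 34² + 3636 = 1156 + 3636 = 4792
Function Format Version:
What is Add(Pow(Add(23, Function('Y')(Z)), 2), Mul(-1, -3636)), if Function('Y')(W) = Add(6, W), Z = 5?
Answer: 4792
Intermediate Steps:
Add(Pow(Add(23, Function('Y')(Z)), 2), Mul(-1, -3636)) = Add(Pow(Add(23, Add(6, 5)), 2), Mul(-1, -3636)) = Add(Pow(Add(23, 11), 2), 3636) = Add(Pow(34, 2), 3636) = Add(1156, 3636) = 4792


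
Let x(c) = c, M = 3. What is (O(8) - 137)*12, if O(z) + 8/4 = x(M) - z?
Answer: -1728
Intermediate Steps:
O(z) = 1 - z (O(z) = -2 + (3 - z) = 1 - z)
(O(8) - 137)*12 = ((1 - 1*8) - 137)*12 = ((1 - 8) - 137)*12 = (-7 - 137)*12 = -144*12 = -1728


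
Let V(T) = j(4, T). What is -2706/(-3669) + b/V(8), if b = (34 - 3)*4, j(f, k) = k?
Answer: 39717/2446 ≈ 16.238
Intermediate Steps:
V(T) = T
b = 124 (b = 31*4 = 124)
-2706/(-3669) + b/V(8) = -2706/(-3669) + 124/8 = -2706*(-1/3669) + 124*(⅛) = 902/1223 + 31/2 = 39717/2446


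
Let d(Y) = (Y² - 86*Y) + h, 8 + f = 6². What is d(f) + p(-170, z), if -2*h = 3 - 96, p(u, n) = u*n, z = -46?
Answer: 12485/2 ≈ 6242.5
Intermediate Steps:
p(u, n) = n*u
h = 93/2 (h = -(3 - 96)/2 = -½*(-93) = 93/2 ≈ 46.500)
f = 28 (f = -8 + 6² = -8 + 36 = 28)
d(Y) = 93/2 + Y² - 86*Y (d(Y) = (Y² - 86*Y) + 93/2 = 93/2 + Y² - 86*Y)
d(f) + p(-170, z) = (93/2 + 28² - 86*28) - 46*(-170) = (93/2 + 784 - 2408) + 7820 = -3155/2 + 7820 = 12485/2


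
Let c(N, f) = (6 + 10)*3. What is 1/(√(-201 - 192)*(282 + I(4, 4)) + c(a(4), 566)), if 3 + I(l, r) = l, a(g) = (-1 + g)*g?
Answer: 16/10492427 - 283*I*√393/31477281 ≈ 1.5249e-6 - 0.00017823*I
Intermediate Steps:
a(g) = g*(-1 + g)
I(l, r) = -3 + l
c(N, f) = 48 (c(N, f) = 16*3 = 48)
1/(√(-201 - 192)*(282 + I(4, 4)) + c(a(4), 566)) = 1/(√(-201 - 192)*(282 + (-3 + 4)) + 48) = 1/(√(-393)*(282 + 1) + 48) = 1/((I*√393)*283 + 48) = 1/(283*I*√393 + 48) = 1/(48 + 283*I*√393)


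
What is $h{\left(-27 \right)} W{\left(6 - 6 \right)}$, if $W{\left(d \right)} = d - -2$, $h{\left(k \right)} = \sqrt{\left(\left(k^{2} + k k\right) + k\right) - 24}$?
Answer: $2 \sqrt{1407} \approx 75.02$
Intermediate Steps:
$h{\left(k \right)} = \sqrt{-24 + k + 2 k^{2}}$ ($h{\left(k \right)} = \sqrt{\left(\left(k^{2} + k^{2}\right) + k\right) - 24} = \sqrt{\left(2 k^{2} + k\right) - 24} = \sqrt{\left(k + 2 k^{2}\right) - 24} = \sqrt{-24 + k + 2 k^{2}}$)
$W{\left(d \right)} = 2 + d$ ($W{\left(d \right)} = d + 2 = 2 + d$)
$h{\left(-27 \right)} W{\left(6 - 6 \right)} = \sqrt{-24 - 27 + 2 \left(-27\right)^{2}} \left(2 + \left(6 - 6\right)\right) = \sqrt{-24 - 27 + 2 \cdot 729} \left(2 + \left(6 - 6\right)\right) = \sqrt{-24 - 27 + 1458} \left(2 + 0\right) = \sqrt{1407} \cdot 2 = 2 \sqrt{1407}$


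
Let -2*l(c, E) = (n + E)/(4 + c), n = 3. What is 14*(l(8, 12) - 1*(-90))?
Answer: 5005/4 ≈ 1251.3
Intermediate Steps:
l(c, E) = -(3 + E)/(2*(4 + c))
14*(l(8, 12) - 1*(-90)) = 14*((-3 - 1*12)/(2*(4 + 8)) - 1*(-90)) = 14*((½)*(-3 - 12)/12 + 90) = 14*((½)*(1/12)*(-15) + 90) = 14*(-5/8 + 90) = 14*(715/8) = 5005/4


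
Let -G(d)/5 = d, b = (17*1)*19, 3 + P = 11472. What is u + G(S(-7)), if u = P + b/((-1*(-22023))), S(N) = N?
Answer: 253352915/22023 ≈ 11504.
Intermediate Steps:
P = 11469 (P = -3 + 11472 = 11469)
b = 323 (b = 17*19 = 323)
G(d) = -5*d
u = 252582110/22023 (u = 11469 + 323/((-1*(-22023))) = 11469 + 323/22023 = 252582110/22023 ≈ 11469.)
u + G(S(-7)) = 252582110/22023 - 5*(-7) = 252582110/22023 + 35 = 253352915/22023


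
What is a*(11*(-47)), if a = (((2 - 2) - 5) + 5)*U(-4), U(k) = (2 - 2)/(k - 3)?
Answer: 0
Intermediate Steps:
U(k) = 0 (U(k) = 0/(-3 + k) = 0)
a = 0 (a = (((2 - 2) - 5) + 5)*0 = ((0 - 5) + 5)*0 = (-5 + 5)*0 = 0*0 = 0)
a*(11*(-47)) = 0*(11*(-47)) = 0*(-517) = 0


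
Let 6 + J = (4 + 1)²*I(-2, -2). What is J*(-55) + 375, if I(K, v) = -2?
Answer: 3455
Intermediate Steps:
J = -56 (J = -6 + (4 + 1)²*(-2) = -6 + 5²*(-2) = -6 + 25*(-2) = -6 - 50 = -56)
J*(-55) + 375 = -56*(-55) + 375 = 3080 + 375 = 3455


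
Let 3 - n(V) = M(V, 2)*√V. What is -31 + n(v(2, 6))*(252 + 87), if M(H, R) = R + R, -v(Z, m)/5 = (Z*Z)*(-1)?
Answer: 986 - 2712*√5 ≈ -5078.2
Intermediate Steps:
v(Z, m) = 5*Z² (v(Z, m) = -5*Z*Z*(-1) = -5*Z²*(-1) = -(-5)*Z² = 5*Z²)
M(H, R) = 2*R
n(V) = 3 - 4*√V (n(V) = 3 - 2*2*√V = 3 - 4*√V)
-31 + n(v(2, 6))*(252 + 87) = -31 + (3 - 4*2*√5)*(252 + 87) = -31 + (3 - 4*2*√5)*339 = -31 + (3 - 8*√5)*339 = -31 + (1017 - 2712*√5) = 986 - 2712*√5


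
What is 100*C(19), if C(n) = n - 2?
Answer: 1700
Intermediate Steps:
C(n) = -2 + n
100*C(19) = 100*(-2 + 19) = 100*17 = 1700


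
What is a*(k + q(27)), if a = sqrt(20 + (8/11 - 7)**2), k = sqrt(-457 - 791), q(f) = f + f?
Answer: 54*sqrt(7181)/11 + 4*I*sqrt(560118)/11 ≈ 416.0 + 272.15*I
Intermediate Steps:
q(f) = 2*f
k = 4*I*sqrt(78) (k = sqrt(-1248) = 4*I*sqrt(78) ≈ 35.327*I)
a = sqrt(7181)/11 (a = sqrt(20 + (8*(1/11) - 7)**2) = sqrt(20 + (8/11 - 7)**2) = sqrt(20 + (-69/11)**2) = sqrt(20 + 4761/121) = sqrt(7181/121) = sqrt(7181)/11 ≈ 7.7037)
a*(k + q(27)) = (sqrt(7181)/11)*(4*I*sqrt(78) + 2*27) = (sqrt(7181)/11)*(4*I*sqrt(78) + 54) = (sqrt(7181)/11)*(54 + 4*I*sqrt(78)) = sqrt(7181)*(54 + 4*I*sqrt(78))/11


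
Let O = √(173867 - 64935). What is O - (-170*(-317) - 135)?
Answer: -53755 + 2*√27233 ≈ -53425.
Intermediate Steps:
O = 2*√27233 (O = √108932 = 2*√27233 ≈ 330.05)
O - (-170*(-317) - 135) = 2*√27233 - (-170*(-317) - 135) = 2*√27233 - (53890 - 135) = 2*√27233 - 1*53755 = 2*√27233 - 53755 = -53755 + 2*√27233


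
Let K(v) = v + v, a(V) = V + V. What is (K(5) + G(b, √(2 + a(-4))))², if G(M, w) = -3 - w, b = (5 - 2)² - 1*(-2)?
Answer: (7 - I*√6)² ≈ 43.0 - 34.293*I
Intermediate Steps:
a(V) = 2*V
b = 11 (b = 3² + 2 = 9 + 2 = 11)
K(v) = 2*v
(K(5) + G(b, √(2 + a(-4))))² = (2*5 + (-3 - √(2 + 2*(-4))))² = (10 + (-3 - √(2 - 8)))² = (10 + (-3 - √(-6)))² = (10 + (-3 - I*√6))² = (7 - I*√6)²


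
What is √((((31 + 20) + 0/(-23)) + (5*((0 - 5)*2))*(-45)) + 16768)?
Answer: √19069 ≈ 138.09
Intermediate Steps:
√((((31 + 20) + 0/(-23)) + (5*((0 - 5)*2))*(-45)) + 16768) = √(((51 + 0*(-1/23)) + (5*(-5*2))*(-45)) + 16768) = √(((51 + 0) + (5*(-10))*(-45)) + 16768) = √((51 - 50*(-45)) + 16768) = √((51 + 2250) + 16768) = √(2301 + 16768) = √19069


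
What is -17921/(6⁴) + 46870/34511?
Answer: -557728111/44726256 ≈ -12.470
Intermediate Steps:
-17921/(6⁴) + 46870/34511 = -17921/1296 + 46870*(1/34511) = -17921*1/1296 + 46870/34511 = -17921/1296 + 46870/34511 = -557728111/44726256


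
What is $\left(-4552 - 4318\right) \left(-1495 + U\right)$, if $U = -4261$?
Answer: $51055720$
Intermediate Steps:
$\left(-4552 - 4318\right) \left(-1495 + U\right) = \left(-4552 - 4318\right) \left(-1495 - 4261\right) = \left(-8870\right) \left(-5756\right) = 51055720$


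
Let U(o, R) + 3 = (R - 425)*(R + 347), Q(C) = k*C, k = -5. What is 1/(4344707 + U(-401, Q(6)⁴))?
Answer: 1/656041017229 ≈ 1.5243e-12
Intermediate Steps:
Q(C) = -5*C
U(o, R) = -3 + (-425 + R)*(347 + R) (U(o, R) = -3 + (R - 425)*(R + 347) = -3 + (-425 + R)*(347 + R))
1/(4344707 + U(-401, Q(6)⁴)) = 1/(4344707 + (-147478 + ((-5*6)⁴)² - 78*(-5*6)⁴)) = 1/(4344707 + (-147478 + ((-30)⁴)² - 78*(-30)⁴)) = 1/(4344707 + (-147478 + 810000² - 78*810000)) = 1/(4344707 + (-147478 + 656100000000 - 63180000)) = 1/(4344707 + 656036672522) = 1/656041017229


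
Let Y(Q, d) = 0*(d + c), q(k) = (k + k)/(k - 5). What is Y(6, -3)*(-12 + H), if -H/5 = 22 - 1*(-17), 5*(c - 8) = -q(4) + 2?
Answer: 0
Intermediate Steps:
q(k) = 2*k/(-5 + k) (q(k) = (2*k)/(-5 + k) = 2*k/(-5 + k))
c = 10 (c = 8 + (-2*4/(-5 + 4) + 2)/5 = 8 + (-2*4/(-1) + 2)/5 = 8 + (-2*4*(-1) + 2)/5 = 8 + (-1*(-8) + 2)/5 = 8 + (8 + 2)/5 = 8 + (⅕)*10 = 8 + 2 = 10)
H = -195 (H = -5*(22 - 1*(-17)) = -5*(22 + 17) = -5*39 = -195)
Y(Q, d) = 0 (Y(Q, d) = 0*(d + 10) = 0*(10 + d) = 0)
Y(6, -3)*(-12 + H) = 0*(-12 - 195) = 0*(-207) = 0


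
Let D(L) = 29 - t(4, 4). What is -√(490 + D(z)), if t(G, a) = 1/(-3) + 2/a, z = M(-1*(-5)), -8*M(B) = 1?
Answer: -√18678/6 ≈ -22.778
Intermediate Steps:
M(B) = -⅛ (M(B) = -⅛*1 = -⅛)
z = -⅛ ≈ -0.12500
t(G, a) = -⅓ + 2/a (t(G, a) = 1*(-⅓) + 2/a = -⅓ + 2/a)
D(L) = 173/6 (D(L) = 29 - (6 - 1*4)/(3*4) = 29 - (6 - 4)/(3*4) = 29 - 2/(3*4) = 29 - 1*⅙ = 29 - ⅙ = 173/6)
-√(490 + D(z)) = -√(490 + 173/6) = -√(3113/6) = -√18678/6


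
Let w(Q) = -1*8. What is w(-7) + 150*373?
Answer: 55942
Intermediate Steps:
w(Q) = -8
w(-7) + 150*373 = -8 + 150*373 = -8 + 55950 = 55942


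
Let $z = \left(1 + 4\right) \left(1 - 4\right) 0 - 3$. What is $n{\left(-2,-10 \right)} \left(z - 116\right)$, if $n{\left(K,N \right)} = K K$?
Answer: $-476$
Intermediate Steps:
$n{\left(K,N \right)} = K^{2}$
$z = -3$ ($z = 5 \left(1 - 4\right) 0 - 3 = 5 \left(-3\right) 0 - 3 = \left(-15\right) 0 - 3 = 0 - 3 = -3$)
$n{\left(-2,-10 \right)} \left(z - 116\right) = \left(-2\right)^{2} \left(-3 - 116\right) = 4 \left(-119\right) = -476$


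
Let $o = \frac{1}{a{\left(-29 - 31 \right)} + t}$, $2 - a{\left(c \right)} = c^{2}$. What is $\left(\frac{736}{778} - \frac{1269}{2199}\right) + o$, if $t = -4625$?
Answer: $\frac{864749794}{2344681551} \approx 0.36881$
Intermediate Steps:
$a{\left(c \right)} = 2 - c^{2}$
$o = - \frac{1}{8223}$ ($o = \frac{1}{\left(2 - \left(-29 - 31\right)^{2}\right) - 4625} = \frac{1}{\left(2 - \left(-60\right)^{2}\right) - 4625} = \frac{1}{\left(2 - 3600\right) - 4625} = \frac{1}{-3598 - 4625} = \frac{1}{-8223} = - \frac{1}{8223} \approx -0.00012161$)
$\left(\frac{736}{778} - \frac{1269}{2199}\right) + o = \left(\frac{736}{778} - \frac{1269}{2199}\right) - \frac{1}{8223} = \left(736 \cdot \frac{1}{778} - \frac{423}{733}\right) - \frac{1}{8223} = \left(\frac{368}{389} - \frac{423}{733}\right) - \frac{1}{8223} = \frac{105197}{285137} - \frac{1}{8223} = \frac{864749794}{2344681551}$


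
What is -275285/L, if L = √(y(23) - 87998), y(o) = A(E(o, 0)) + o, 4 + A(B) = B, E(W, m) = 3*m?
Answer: 275285*I*√87979/87979 ≈ 928.1*I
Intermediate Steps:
A(B) = -4 + B
y(o) = -4 + o (y(o) = (-4 + 3*0) + o = (-4 + 0) + o = -4 + o)
L = I*√87979 (L = √((-4 + 23) - 87998) = √(19 - 87998) = √(-87979) = I*√87979 ≈ 296.61*I)
-275285/L = -275285*(-I*√87979/87979) = -(-275285)*I*√87979/87979 = 275285*I*√87979/87979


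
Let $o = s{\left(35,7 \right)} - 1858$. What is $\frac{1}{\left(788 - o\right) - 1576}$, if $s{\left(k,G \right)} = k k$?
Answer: $- \frac{1}{155} \approx -0.0064516$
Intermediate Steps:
$s{\left(k,G \right)} = k^{2}$
$o = -633$ ($o = 35^{2} - 1858 = 1225 - 1858 = -633$)
$\frac{1}{\left(788 - o\right) - 1576} = \frac{1}{\left(788 - -633\right) - 1576} = \frac{1}{\left(788 + 633\right) - 1576} = \frac{1}{1421 - 1576} = \frac{1}{-155} = - \frac{1}{155}$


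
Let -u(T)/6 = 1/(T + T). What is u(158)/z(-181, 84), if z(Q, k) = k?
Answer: -1/4424 ≈ -0.00022604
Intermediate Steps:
u(T) = -3/T (u(T) = -6/(T + T) = -6*1/(2*T) = -3/T)
u(158)/z(-181, 84) = -3/158/84 = -3*1/158*(1/84) = -3/158*1/84 = -1/4424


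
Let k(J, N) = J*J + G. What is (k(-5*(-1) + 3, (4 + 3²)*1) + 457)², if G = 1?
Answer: 272484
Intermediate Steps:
k(J, N) = 1 + J² (k(J, N) = J*J + 1 = J² + 1 = 1 + J²)
(k(-5*(-1) + 3, (4 + 3²)*1) + 457)² = ((1 + (-5*(-1) + 3)²) + 457)² = ((1 + (5 + 3)²) + 457)² = ((1 + 8²) + 457)² = ((1 + 64) + 457)² = (65 + 457)² = 522² = 272484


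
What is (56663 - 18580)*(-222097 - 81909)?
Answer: -11577460498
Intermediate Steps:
(56663 - 18580)*(-222097 - 81909) = 38083*(-304006) = -11577460498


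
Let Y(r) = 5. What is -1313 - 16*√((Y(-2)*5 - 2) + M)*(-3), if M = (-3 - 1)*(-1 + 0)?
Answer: -1313 + 144*√3 ≈ -1063.6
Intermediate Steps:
M = 4 (M = -4*(-1) = 4)
-1313 - 16*√((Y(-2)*5 - 2) + M)*(-3) = -1313 - 16*√((5*5 - 2) + 4)*(-3) = -1313 - 16*√((25 - 2) + 4)*(-3) = -1313 - 16*√(23 + 4)*(-3) = -1313 - 16*√27*(-3) = -1313 - 16*(3*√3)*(-3) = -1313 - 48*√3*(-3) = -1313 - (-144)*√3 = -1313 + 144*√3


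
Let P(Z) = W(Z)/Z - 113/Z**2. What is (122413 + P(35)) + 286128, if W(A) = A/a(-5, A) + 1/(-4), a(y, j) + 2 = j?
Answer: 66061068529/161700 ≈ 4.0854e+5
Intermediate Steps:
a(y, j) = -2 + j
W(A) = -1/4 + A/(-2 + A) (W(A) = A/(-2 + A) + 1/(-4) = A/(-2 + A) + 1*(-1/4) = A/(-2 + A) - 1/4 = -1/4 + A/(-2 + A))
P(Z) = -113/Z**2 + (2 + 3*Z)/(4*Z*(-2 + Z)) (P(Z) = ((2 + 3*Z)/(4*(-2 + Z)))/Z - 113/Z**2 = (2 + 3*Z)/(4*Z*(-2 + Z)) - 113/Z**2 = -113/Z**2 + (2 + 3*Z)/(4*Z*(-2 + Z)))
(122413 + P(35)) + 286128 = (122413 + (1/4)*(904 - 450*35 + 3*35**2)/(35**2*(-2 + 35))) + 286128 = (122413 + (1/4)*(1/1225)*(904 - 15750 + 3*1225)/33) + 286128 = (122413 + (1/4)*(1/1225)*(1/33)*(904 - 15750 + 3675)) + 286128 = (122413 + (1/4)*(1/1225)*(1/33)*(-11171)) + 286128 = (122413 - 11171/161700) + 286128 = 19794170929/161700 + 286128 = 66061068529/161700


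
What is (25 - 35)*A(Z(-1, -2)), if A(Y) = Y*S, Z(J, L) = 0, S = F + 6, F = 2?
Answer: 0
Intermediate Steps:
S = 8 (S = 2 + 6 = 8)
A(Y) = 8*Y (A(Y) = Y*8 = 8*Y)
(25 - 35)*A(Z(-1, -2)) = (25 - 35)*(8*0) = -10*0 = 0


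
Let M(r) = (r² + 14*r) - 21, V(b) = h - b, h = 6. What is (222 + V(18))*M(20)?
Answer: 138390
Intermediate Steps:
V(b) = 6 - b
M(r) = -21 + r² + 14*r
(222 + V(18))*M(20) = (222 + (6 - 1*18))*(-21 + 20² + 14*20) = (222 + (6 - 18))*(-21 + 400 + 280) = (222 - 12)*659 = 210*659 = 138390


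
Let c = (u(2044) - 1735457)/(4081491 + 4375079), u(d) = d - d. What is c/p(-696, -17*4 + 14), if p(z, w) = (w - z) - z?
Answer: -1735457/11314890660 ≈ -0.00015338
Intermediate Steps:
p(z, w) = w - 2*z
u(d) = 0
c = -1735457/8456570 (c = (0 - 1735457)/(4081491 + 4375079) = -1735457/8456570 ≈ -0.20522)
c/p(-696, -17*4 + 14) = -1735457/(8456570*((-17*4 + 14) - 2*(-696))) = -1735457/(8456570*((-68 + 14) + 1392)) = -1735457/(8456570*(-54 + 1392)) = -1735457/8456570/1338 = -1735457/8456570*1/1338 = -1735457/11314890660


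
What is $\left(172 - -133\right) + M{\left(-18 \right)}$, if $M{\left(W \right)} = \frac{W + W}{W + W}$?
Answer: $306$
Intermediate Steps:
$M{\left(W \right)} = 1$ ($M{\left(W \right)} = \frac{2 W}{2 W} = 2 W \frac{1}{2 W} = 1$)
$\left(172 - -133\right) + M{\left(-18 \right)} = \left(172 - -133\right) + 1 = \left(172 + 133\right) + 1 = 305 + 1 = 306$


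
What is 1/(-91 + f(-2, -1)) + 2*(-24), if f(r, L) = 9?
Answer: -3937/82 ≈ -48.012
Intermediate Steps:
1/(-91 + f(-2, -1)) + 2*(-24) = 1/(-91 + 9) + 2*(-24) = 1/(-82) - 48 = -1/82 - 48 = -3937/82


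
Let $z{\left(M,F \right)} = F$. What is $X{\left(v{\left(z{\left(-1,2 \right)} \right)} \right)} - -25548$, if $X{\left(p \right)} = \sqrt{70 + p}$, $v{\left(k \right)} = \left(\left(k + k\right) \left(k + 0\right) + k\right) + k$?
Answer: $25548 + \sqrt{82} \approx 25557.0$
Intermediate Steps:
$v{\left(k \right)} = 2 k + 2 k^{2}$ ($v{\left(k \right)} = \left(2 k k + k\right) + k = \left(2 k^{2} + k\right) + k = \left(k + 2 k^{2}\right) + k = 2 k + 2 k^{2}$)
$X{\left(v{\left(z{\left(-1,2 \right)} \right)} \right)} - -25548 = \sqrt{70 + 2 \cdot 2 \left(1 + 2\right)} - -25548 = \sqrt{70 + 2 \cdot 2 \cdot 3} + 25548 = \sqrt{70 + 12} + 25548 = \sqrt{82} + 25548 = 25548 + \sqrt{82}$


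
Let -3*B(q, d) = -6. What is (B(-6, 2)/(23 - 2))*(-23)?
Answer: -46/21 ≈ -2.1905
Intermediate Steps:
B(q, d) = 2 (B(q, d) = -⅓*(-6) = 2)
(B(-6, 2)/(23 - 2))*(-23) = (2/(23 - 2))*(-23) = (2/21)*(-23) = -46/21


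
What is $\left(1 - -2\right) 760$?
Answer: $2280$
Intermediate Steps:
$\left(1 - -2\right) 760 = \left(1 + 2\right) 760 = 3 \cdot 760 = 2280$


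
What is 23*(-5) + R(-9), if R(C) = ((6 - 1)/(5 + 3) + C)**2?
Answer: -2871/64 ≈ -44.859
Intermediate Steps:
R(C) = (5/8 + C)**2
23*(-5) + R(-9) = 23*(-5) + (5 + 8*(-9))**2/64 = -115 + (5 - 72)**2/64 = -115 + (1/64)*(-67)**2 = -115 + (1/64)*4489 = -115 + 4489/64 = -2871/64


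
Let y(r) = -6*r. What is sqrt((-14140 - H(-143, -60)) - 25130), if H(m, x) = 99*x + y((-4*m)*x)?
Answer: 5*I*sqrt(9570) ≈ 489.13*I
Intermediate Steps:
y(r) = -6*r
H(m, x) = 99*x + 24*m*x (H(m, x) = 99*x - 6*(-4*m)*x = 99*x - (-24)*m*x = 99*x + 24*m*x)
sqrt((-14140 - H(-143, -60)) - 25130) = sqrt((-14140 - 3*(-60)*(33 + 8*(-143))) - 25130) = sqrt((-14140 - 3*(-60)*(33 - 1144)) - 25130) = sqrt((-14140 - 3*(-60)*(-1111)) - 25130) = sqrt((-14140 - 1*199980) - 25130) = sqrt((-14140 - 199980) - 25130) = sqrt(-214120 - 25130) = sqrt(-239250) = 5*I*sqrt(9570)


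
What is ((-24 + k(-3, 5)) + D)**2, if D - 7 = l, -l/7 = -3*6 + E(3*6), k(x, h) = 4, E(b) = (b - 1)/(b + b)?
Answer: 15594601/1296 ≈ 12033.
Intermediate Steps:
E(b) = (-1 + b)/(2*b) (E(b) = (-1 + b)/((2*b)) = (-1 + b)*(1/(2*b)) = (-1 + b)/(2*b))
l = 4417/36 (l = -7*(-3*6 + (-1 + 3*6)/(2*((3*6)))) = -7*(-3*6 + (1/2)*(-1 + 18)/18) = -7*(-18 + (1/2)*(1/18)*17) = -7*(-18 + 17/36) = -7*(-631/36) = 4417/36 ≈ 122.69)
D = 4669/36 (D = 7 + 4417/36 = 4669/36 ≈ 129.69)
((-24 + k(-3, 5)) + D)**2 = ((-24 + 4) + 4669/36)**2 = (-20 + 4669/36)**2 = (3949/36)**2 = 15594601/1296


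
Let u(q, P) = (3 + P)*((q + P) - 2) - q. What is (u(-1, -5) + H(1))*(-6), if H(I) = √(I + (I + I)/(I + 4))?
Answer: -102 - 6*√35/5 ≈ -109.10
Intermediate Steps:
u(q, P) = -q + (3 + P)*(-2 + P + q) (u(q, P) = (3 + P)*((P + q) - 2) - q = (3 + P)*(-2 + P + q) - q = -q + (3 + P)*(-2 + P + q))
H(I) = √(I + 2*I/(4 + I)) (H(I) = √(I + (2*I)/(4 + I)) = √(I + 2*I/(4 + I)))
(u(-1, -5) + H(1))*(-6) = ((-6 - 5 + (-5)² + 2*(-1) - 5*(-1)) + √(1*(6 + 1)/(4 + 1)))*(-6) = ((-6 - 5 + 25 - 2 + 5) + √(1*7/5))*(-6) = (17 + √(1*(⅕)*7))*(-6) = (17 + √(7/5))*(-6) = (17 + √35/5)*(-6) = -102 - 6*√35/5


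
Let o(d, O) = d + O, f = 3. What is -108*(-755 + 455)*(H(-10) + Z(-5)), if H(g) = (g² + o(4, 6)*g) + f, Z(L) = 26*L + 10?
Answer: -3790800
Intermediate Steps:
Z(L) = 10 + 26*L
o(d, O) = O + d
H(g) = 3 + g² + 10*g (H(g) = (g² + (6 + 4)*g) + 3 = (g² + 10*g) + 3 = 3 + g² + 10*g)
-108*(-755 + 455)*(H(-10) + Z(-5)) = -108*(-755 + 455)*((3 + (-10)² + 10*(-10)) + (10 + 26*(-5))) = -(-32400)*((3 + 100 - 100) + (10 - 130)) = -(-32400)*(3 - 120) = -(-32400)*(-117) = -108*35100 = -3790800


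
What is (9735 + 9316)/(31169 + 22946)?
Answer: 19051/54115 ≈ 0.35205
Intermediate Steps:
(9735 + 9316)/(31169 + 22946) = 19051/54115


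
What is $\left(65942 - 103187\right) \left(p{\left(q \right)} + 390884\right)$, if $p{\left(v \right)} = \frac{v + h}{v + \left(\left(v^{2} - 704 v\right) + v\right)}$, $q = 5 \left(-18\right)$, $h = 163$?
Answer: $- \frac{69181871385419}{4752} \approx -1.4558 \cdot 10^{10}$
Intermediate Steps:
$q = -90$
$p{\left(v \right)} = \frac{163 + v}{v^{2} - 702 v}$ ($p{\left(v \right)} = \frac{v + 163}{v + \left(\left(v^{2} - 704 v\right) + v\right)} = \frac{163 + v}{v + \left(v^{2} - 703 v\right)} = \frac{163 + v}{v^{2} - 702 v}$)
$\left(65942 - 103187\right) \left(p{\left(q \right)} + 390884\right) = \left(65942 - 103187\right) \left(\frac{163 - 90}{\left(-90\right) \left(-702 - 90\right)} + 390884\right) = - 37245 \left(\left(- \frac{1}{90}\right) \frac{1}{-792} \cdot 73 + 390884\right) = - 37245 \left(\left(- \frac{1}{90}\right) \left(- \frac{1}{792}\right) 73 + 390884\right) = - 37245 \left(\frac{73}{71280} + 390884\right) = \left(-37245\right) \frac{27862211593}{71280} = - \frac{69181871385419}{4752}$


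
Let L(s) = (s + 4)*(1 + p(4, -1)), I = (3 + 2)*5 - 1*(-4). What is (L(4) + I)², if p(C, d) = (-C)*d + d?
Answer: 3721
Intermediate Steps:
p(C, d) = d - C*d (p(C, d) = -C*d + d = d - C*d)
I = 29 (I = 5*5 + 4 = 25 + 4 = 29)
L(s) = 16 + 4*s (L(s) = (s + 4)*(1 - (1 - 1*4)) = (4 + s)*(1 - (1 - 4)) = (4 + s)*(1 - 1*(-3)) = (4 + s)*(1 + 3) = (4 + s)*4 = 16 + 4*s)
(L(4) + I)² = ((16 + 4*4) + 29)² = ((16 + 16) + 29)² = (32 + 29)² = 61² = 3721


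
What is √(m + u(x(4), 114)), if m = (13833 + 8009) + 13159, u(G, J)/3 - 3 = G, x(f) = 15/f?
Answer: 3*√15565/2 ≈ 187.14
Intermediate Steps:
u(G, J) = 9 + 3*G
m = 35001 (m = 21842 + 13159 = 35001)
√(m + u(x(4), 114)) = √(35001 + (9 + 3*(15/4))) = √(35001 + (9 + 45/4)) = √(35001 + 81/4) = √(140085/4) = 3*√15565/2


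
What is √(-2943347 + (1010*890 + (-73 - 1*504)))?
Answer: 4*I*√127814 ≈ 1430.0*I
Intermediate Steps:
√(-2943347 + (1010*890 + (-73 - 1*504))) = √(-2943347 + (898900 + (-73 - 504))) = √(-2943347 + (898900 - 577)) = √(-2943347 + 898323) = √(-2045024) = 4*I*√127814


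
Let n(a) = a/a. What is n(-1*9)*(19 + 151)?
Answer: 170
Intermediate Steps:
n(a) = 1
n(-1*9)*(19 + 151) = 1*(19 + 151) = 1*170 = 170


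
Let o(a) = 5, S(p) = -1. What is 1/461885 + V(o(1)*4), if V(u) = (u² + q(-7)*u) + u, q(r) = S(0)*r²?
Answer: -258655599/461885 ≈ -560.00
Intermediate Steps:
q(r) = -r²
V(u) = u² - 48*u (V(u) = (u² + (-1*(-7)²)*u) + u = (u² + (-1*49)*u) + u = (u² - 49*u) + u = u² - 48*u)
1/461885 + V(o(1)*4) = 1/461885 + (5*4)*(-48 + 5*4) = 1/461885 + 20*(-48 + 20) = 1/461885 + 20*(-28) = 1/461885 - 560 = -258655599/461885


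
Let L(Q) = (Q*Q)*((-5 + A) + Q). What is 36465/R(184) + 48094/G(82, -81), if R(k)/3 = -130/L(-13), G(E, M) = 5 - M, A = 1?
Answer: 23149887/86 ≈ 2.6918e+5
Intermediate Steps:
L(Q) = Q**2*(-4 + Q) (L(Q) = (Q*Q)*((-5 + 1) + Q) = Q**2*(-4 + Q))
R(k) = 30/221 (R(k) = 3*(-130*1/(169*(-4 - 13))) = 3*(-130/(169*(-17))) = 3*(-130/(-2873)) = 3*(-130*(-1/2873)) = 3*(10/221) = 30/221)
36465/R(184) + 48094/G(82, -81) = 36465/(30/221) + 48094/(5 - 1*(-81)) = 36465*(221/30) + 48094/(5 + 81) = 537251/2 + 48094/86 = 537251/2 + 48094*(1/86) = 537251/2 + 24047/43 = 23149887/86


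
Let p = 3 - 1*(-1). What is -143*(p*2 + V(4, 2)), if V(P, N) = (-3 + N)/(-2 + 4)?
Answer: -2145/2 ≈ -1072.5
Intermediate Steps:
V(P, N) = -3/2 + N/2 (V(P, N) = (-3 + N)/2 = (-3 + N)*(1/2) = -3/2 + N/2)
p = 4 (p = 3 + 1 = 4)
-143*(p*2 + V(4, 2)) = -143*(4*2 + (-3/2 + (1/2)*2)) = -143*(8 + (-3/2 + 1)) = -143*(8 - 1/2) = -143*15/2 = -2145/2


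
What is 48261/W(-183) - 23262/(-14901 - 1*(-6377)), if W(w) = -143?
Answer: -204025149/609466 ≈ -334.76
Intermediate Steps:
48261/W(-183) - 23262/(-14901 - 1*(-6377)) = 48261/(-143) - 23262/(-14901 - 1*(-6377)) = 48261*(-1/143) - 23262/(-14901 + 6377) = -48261/143 - 23262/(-8524) = -48261/143 - 23262*(-1/8524) = -48261/143 + 11631/4262 = -204025149/609466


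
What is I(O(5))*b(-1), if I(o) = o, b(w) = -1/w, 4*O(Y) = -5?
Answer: -5/4 ≈ -1.2500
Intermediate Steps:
O(Y) = -5/4 (O(Y) = (1/4)*(-5) = -5/4)
I(O(5))*b(-1) = -(-5)/(4*(-1)) = -(-5)*(-1)/4 = -5/4*1 = -5/4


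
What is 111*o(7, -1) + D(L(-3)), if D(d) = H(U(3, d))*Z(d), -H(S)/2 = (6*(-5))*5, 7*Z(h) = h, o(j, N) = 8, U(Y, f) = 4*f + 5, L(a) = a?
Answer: 5316/7 ≈ 759.43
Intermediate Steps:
U(Y, f) = 5 + 4*f
Z(h) = h/7
H(S) = 300 (H(S) = -2*6*(-5)*5 = -(-60)*5 = -2*(-150) = 300)
D(d) = 300*d/7 (D(d) = 300*(d/7) = 300*d/7)
111*o(7, -1) + D(L(-3)) = 111*8 + (300/7)*(-3) = 888 - 900/7 = 5316/7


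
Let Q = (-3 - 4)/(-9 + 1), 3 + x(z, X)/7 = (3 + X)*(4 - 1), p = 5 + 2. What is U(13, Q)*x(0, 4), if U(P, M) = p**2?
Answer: 6174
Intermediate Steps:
p = 7
x(z, X) = 42 + 21*X (x(z, X) = -21 + 7*((3 + X)*(4 - 1)) = -21 + 7*((3 + X)*3) = -21 + 7*(9 + 3*X) = -21 + (63 + 21*X) = 42 + 21*X)
Q = 7/8 (Q = -7/(-8) = -7*(-1/8) = 7/8 ≈ 0.87500)
U(P, M) = 49 (U(P, M) = 7**2 = 49)
U(13, Q)*x(0, 4) = 49*(42 + 21*4) = 49*(42 + 84) = 49*126 = 6174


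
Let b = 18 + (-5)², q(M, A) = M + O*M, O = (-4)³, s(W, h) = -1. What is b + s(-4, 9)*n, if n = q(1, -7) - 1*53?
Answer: 159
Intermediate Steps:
O = -64
q(M, A) = -63*M (q(M, A) = M - 64*M = -63*M)
n = -116 (n = -63*1 - 1*53 = -63 - 53 = -116)
b = 43 (b = 18 + 25 = 43)
b + s(-4, 9)*n = 43 - 1*(-116) = 43 + 116 = 159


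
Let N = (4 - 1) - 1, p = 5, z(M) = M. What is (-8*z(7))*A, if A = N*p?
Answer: -560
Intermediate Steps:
N = 2 (N = 3 - 1 = 2)
A = 10 (A = 2*5 = 10)
(-8*z(7))*A = -8*7*10 = -56*10 = -560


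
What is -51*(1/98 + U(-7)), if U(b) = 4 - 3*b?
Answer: -125001/98 ≈ -1275.5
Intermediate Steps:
-51*(1/98 + U(-7)) = -51*(1/98 + (4 - 3*(-7))) = -51*(1/98 + (4 + 21)) = -51*(1/98 + 25) = -51*2451/98 = -125001/98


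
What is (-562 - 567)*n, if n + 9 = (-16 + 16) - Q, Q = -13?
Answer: -4516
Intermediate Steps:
n = 4 (n = -9 + ((-16 + 16) - 1*(-13)) = -9 + (0 + 13) = -9 + 13 = 4)
(-562 - 567)*n = (-562 - 567)*4 = -1129*4 = -4516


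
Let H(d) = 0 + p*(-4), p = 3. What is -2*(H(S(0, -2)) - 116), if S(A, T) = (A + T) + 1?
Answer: 256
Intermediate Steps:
S(A, T) = 1 + A + T
H(d) = -12 (H(d) = 0 + 3*(-4) = 0 - 12 = -12)
-2*(H(S(0, -2)) - 116) = -2*(-12 - 116) = -2*(-128) = 256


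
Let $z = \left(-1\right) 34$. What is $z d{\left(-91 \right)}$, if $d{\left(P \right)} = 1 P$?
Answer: $3094$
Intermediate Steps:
$d{\left(P \right)} = P$
$z = -34$
$z d{\left(-91 \right)} = \left(-34\right) \left(-91\right) = 3094$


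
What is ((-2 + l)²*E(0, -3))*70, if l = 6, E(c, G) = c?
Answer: 0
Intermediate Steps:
((-2 + l)²*E(0, -3))*70 = ((-2 + 6)²*0)*70 = (4²*0)*70 = (16*0)*70 = 0*70 = 0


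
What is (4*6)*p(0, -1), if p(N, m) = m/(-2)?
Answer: 12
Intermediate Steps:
p(N, m) = -m/2 (p(N, m) = m*(-1/2) = -m/2)
(4*6)*p(0, -1) = (4*6)*(-1/2*(-1)) = 24*(1/2) = 12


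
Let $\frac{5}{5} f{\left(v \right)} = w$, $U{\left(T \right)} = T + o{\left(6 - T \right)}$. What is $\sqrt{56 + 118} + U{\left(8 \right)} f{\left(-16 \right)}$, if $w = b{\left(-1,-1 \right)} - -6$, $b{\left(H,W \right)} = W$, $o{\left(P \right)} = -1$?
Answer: $35 + \sqrt{174} \approx 48.191$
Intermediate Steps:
$U{\left(T \right)} = -1 + T$ ($U{\left(T \right)} = T - 1 = -1 + T$)
$w = 5$ ($w = -1 - -6 = -1 + 6 = 5$)
$f{\left(v \right)} = 5$
$\sqrt{56 + 118} + U{\left(8 \right)} f{\left(-16 \right)} = \sqrt{56 + 118} + \left(-1 + 8\right) 5 = \sqrt{174} + 7 \cdot 5 = \sqrt{174} + 35 = 35 + \sqrt{174}$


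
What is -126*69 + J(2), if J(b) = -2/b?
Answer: -8695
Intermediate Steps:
-126*69 + J(2) = -126*69 - 2/2 = -8694 - 2*1/2 = -8694 - 1 = -8695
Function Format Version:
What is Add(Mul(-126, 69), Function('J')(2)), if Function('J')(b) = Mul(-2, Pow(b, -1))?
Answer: -8695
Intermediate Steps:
Add(Mul(-126, 69), Function('J')(2)) = Add(Mul(-126, 69), Mul(-2, Pow(2, -1))) = Add(-8694, Mul(-2, Rational(1, 2))) = Add(-8694, -1) = -8695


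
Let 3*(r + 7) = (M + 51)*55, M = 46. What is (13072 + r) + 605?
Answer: 46345/3 ≈ 15448.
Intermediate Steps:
r = 5314/3 (r = -7 + ((46 + 51)*55)/3 = -7 + (97*55)/3 = -7 + (1/3)*5335 = -7 + 5335/3 = 5314/3 ≈ 1771.3)
(13072 + r) + 605 = (13072 + 5314/3) + 605 = 44530/3 + 605 = 46345/3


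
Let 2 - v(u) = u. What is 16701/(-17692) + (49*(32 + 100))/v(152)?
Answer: -19489501/442300 ≈ -44.064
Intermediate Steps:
v(u) = 2 - u
16701/(-17692) + (49*(32 + 100))/v(152) = 16701/(-17692) + (49*(32 + 100))/(2 - 1*152) = 16701*(-1/17692) + (49*132)/(2 - 152) = -16701/17692 + 6468/(-150) = -16701/17692 + 6468*(-1/150) = -16701/17692 - 1078/25 = -19489501/442300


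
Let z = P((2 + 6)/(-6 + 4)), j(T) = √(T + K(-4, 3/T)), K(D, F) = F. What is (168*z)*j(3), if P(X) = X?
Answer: -1344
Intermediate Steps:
j(T) = √(T + 3/T)
z = -4 (z = (2 + 6)/(-6 + 4) = 8/(-2) = 8*(-½) = -4)
(168*z)*j(3) = (168*(-4))*√(3 + 3/3) = -672*√(3 + 3*(⅓)) = -672*√(3 + 1) = -672*√4 = -672*2 = -1344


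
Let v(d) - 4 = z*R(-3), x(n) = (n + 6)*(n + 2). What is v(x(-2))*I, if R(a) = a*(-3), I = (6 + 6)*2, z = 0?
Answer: 96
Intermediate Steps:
I = 24 (I = 12*2 = 24)
x(n) = (2 + n)*(6 + n) (x(n) = (6 + n)*(2 + n) = (2 + n)*(6 + n))
R(a) = -3*a
v(d) = 4 (v(d) = 4 + 0*(-3*(-3)) = 4 + 0*9 = 4 + 0 = 4)
v(x(-2))*I = 4*24 = 96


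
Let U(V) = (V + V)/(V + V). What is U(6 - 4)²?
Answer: 1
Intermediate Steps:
U(V) = 1 (U(V) = (2*V)/((2*V)) = (2*V)*(1/(2*V)) = 1)
U(6 - 4)² = 1² = 1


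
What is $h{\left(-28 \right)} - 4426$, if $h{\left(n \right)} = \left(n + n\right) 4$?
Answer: $-4650$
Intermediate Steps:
$h{\left(n \right)} = 8 n$ ($h{\left(n \right)} = 2 n 4 = 8 n$)
$h{\left(-28 \right)} - 4426 = 8 \left(-28\right) - 4426 = -224 - 4426 = -4650$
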